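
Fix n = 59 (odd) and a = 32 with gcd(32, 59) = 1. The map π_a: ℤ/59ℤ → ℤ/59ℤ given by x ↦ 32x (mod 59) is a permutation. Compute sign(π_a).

Trace 55: π^k(55) = [55, 49, 34, 26, 6, 15, 8] for k=0..6.
2 cycles of lengths [58, 1].
Σ(ℓ_i−1) = 59−2 = 57; sign = (−1)^57 = -1.

-1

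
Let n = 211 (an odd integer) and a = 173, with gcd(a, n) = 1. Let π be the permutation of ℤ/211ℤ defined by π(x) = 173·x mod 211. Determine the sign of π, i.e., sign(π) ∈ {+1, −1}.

Orbit of 14 under x↦173x: [14, 101, 171, 43, 54, 58, 117]… (length divides ord_211(173)).
π_173 has 11 disjoint cycles with lengths [21, 21, 21, 21, 21, 21, 21, 21, 21, 21, 1] on {0,…,210}.
sign(π) = (−1)^{n − #cycles} = (−1)^{211−11} = (−1)^200 = +1.

+1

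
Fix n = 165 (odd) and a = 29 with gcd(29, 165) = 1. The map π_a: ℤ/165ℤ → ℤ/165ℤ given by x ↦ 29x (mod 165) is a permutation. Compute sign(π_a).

+1

Start at x=29: 29 → 16 → 134 → 91 → 164 → 136 → 149 → … (one orbit).
Decompose π into cycles: lengths [10, 10, 10, 10, 10, 10, 10, 10, 10, 10, 10, 10, 10, 10, 10, 2, 2, 2, 2, 2, 2, 2, 1] (23 cycles, including the fixed point 0).
165 − 23 = 142 transpositions; sign(π) = (−1)^142 = +1.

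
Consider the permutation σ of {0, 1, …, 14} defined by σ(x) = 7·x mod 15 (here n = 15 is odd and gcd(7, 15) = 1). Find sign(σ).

Orbit of 1 under x↦7x: [1, 7, 4, 13]… (length divides ord_15(7)).
Decompose π into cycles: lengths [4, 4, 4, 1, 1, 1] (6 cycles, including the fixed point 0).
With 6 cycles on 15 points, sign = (−1)^{15−6} = -1.
Via Zolotarev, sign(π_{7}) = (7|15) = -1.

-1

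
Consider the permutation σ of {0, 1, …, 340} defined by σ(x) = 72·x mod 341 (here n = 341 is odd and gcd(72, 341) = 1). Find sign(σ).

Orbit of 32 under x↦72x: [32, 258, 162, 70, 266, 56, 281]… (length divides ord_341(72)).
Cycle type of π: 30×10 + 15×2 + 10 + 1; total 14 cycles.
With 14 cycles on 341 points, sign = (−1)^{341−14} = -1.
(72|341)_J = -1 (Zolotarev's lemma cross-check).

-1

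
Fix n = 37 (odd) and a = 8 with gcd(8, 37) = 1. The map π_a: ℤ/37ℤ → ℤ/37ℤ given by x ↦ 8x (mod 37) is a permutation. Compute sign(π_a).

-1

Start at x=31: 31 → 26 → 23 → 36 → 29 → 10 → 6 → … (one orbit).
Cycle lengths of π_8 on ℤ/37ℤ: [12, 12, 12, 1]; 4 cycles in total.
4 cycles on 37: each ℓ→(−1)^(ℓ−1), product (−1)^33 = -1.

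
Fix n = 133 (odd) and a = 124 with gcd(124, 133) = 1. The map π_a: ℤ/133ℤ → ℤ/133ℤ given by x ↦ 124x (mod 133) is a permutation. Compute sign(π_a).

+1

Trace 106: π^k(106) = [106, 110, 74, 132, 9, 52, 64] for k=0..6.
Decompose π into cycles: lengths [18, 18, 18, 18, 18, 18, 18, 6, 1] (9 cycles, including the fixed point 0).
With 9 cycles on 133 points, sign = (−1)^{133−9} = +1.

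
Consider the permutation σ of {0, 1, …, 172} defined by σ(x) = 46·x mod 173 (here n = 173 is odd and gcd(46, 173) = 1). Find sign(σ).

Trace 147: π^k(147) = [147, 15, 171, 81, 93, 126, 87] for k=0..6.
The orbit structure of x ↦ 46x mod 173: 2 orbits of sizes [172, 1].
173 − 2 = 171 transpositions; sign(π) = (−1)^171 = -1.

-1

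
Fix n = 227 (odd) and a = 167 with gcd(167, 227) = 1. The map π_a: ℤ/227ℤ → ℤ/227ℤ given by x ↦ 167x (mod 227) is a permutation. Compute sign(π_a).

+1

Start at x=16: 16 → 175 → 169 → 75 → 40 → 97 → 82 → … (one orbit).
Cycle lengths of π_167 on ℤ/227ℤ: [113, 113, 1]; 3 cycles in total.
3 cycles on 227: each ℓ→(−1)^(ℓ−1), product (−1)^224 = +1.
Check: (167/227) = +1 by Zolotarev.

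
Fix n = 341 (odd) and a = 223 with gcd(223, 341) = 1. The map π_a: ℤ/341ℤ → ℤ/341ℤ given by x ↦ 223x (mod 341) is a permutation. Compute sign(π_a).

Trace 185: π^k(185) = [185, 335, 26, 1, 223, 284, 247] for k=0..6.
Cycle type of π: 30×10 + 6×5 + 5×2 + 1; total 18 cycles.
sign(π) = (−1)^{n − #cycles} = (−1)^{341−18} = (−1)^323 = -1.
Zolotarev: (223|341) = -1, matching the cycle-count sign.

-1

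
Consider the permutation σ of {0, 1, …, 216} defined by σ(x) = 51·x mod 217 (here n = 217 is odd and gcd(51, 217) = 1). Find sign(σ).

+1

Trace 8: π^k(8) = [8, 191, 193, 78, 72, 200, 1] for k=0..6.
π_51 has 17 disjoint cycles with lengths [15, 15, 15, 15, 15, 15, 15, 15, 15, 15, 15, 15, 15, 15, 3, 3, 1] on {0,…,216}.
17 cycles on 217: each ℓ→(−1)^(ℓ−1), product (−1)^200 = +1.
Via Zolotarev, sign(π_{51}) = (51|217) = +1.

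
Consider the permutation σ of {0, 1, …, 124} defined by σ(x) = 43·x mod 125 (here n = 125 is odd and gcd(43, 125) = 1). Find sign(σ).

-1

Start at x=118: 118 → 74 → 57 → 76 → 18 → 24 → 32 → … (one orbit).
12 cycles of lengths [20, 20, 20, 20, 20, 4, 4, 4, 4, 4, 4, 1].
12 cycles on 125: each ℓ→(−1)^(ℓ−1), product (−1)^113 = -1.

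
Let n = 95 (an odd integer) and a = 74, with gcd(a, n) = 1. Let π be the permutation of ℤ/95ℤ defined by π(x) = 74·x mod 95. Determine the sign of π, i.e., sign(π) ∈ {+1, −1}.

+1

Trace 6: π^k(6) = [6, 64, 81, 9, 1, 74, 61] for k=0..6.
π_74 has 9 disjoint cycles with lengths [18, 18, 18, 18, 9, 9, 2, 2, 1] on {0,…,94}.
9 cycles on 95: each ℓ→(−1)^(ℓ−1), product (−1)^86 = +1.
Via Zolotarev, sign(π_{74}) = (74|95) = +1.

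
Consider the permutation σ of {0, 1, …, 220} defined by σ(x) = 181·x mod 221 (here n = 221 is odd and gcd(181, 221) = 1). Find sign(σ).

-1

Start at x=12: 12 → 183 → 194 → 196 → 116 → 1 → 181 → … (one orbit).
20 cycles of lengths [16, 16, 16, 16, 16, 16, 16, 16, 16, 16, 16, 16, 16, 2, 2, 2, 2, 2, 2, 1].
n − c = 221 − 20 = 201; sign = (−1)^201 = -1.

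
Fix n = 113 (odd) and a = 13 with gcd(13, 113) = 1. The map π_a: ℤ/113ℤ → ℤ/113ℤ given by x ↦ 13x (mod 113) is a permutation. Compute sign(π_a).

+1

Start at x=11: 11 → 30 → 51 → 98 → 31 → 64 → 41 → … (one orbit).
Cycle lengths of π_13 on ℤ/113ℤ: [56, 56, 1]; 3 cycles in total.
sign(π) = (−1)^{n − #cycles} = (−1)^{113−3} = (−1)^110 = +1.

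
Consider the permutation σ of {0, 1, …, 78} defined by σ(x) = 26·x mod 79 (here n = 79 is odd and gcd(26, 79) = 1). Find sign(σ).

+1

Start at x=8: 8 → 50 → 36 → 67 → 4 → 25 → 18 → … (one orbit).
Cycle type of π: 39×2 + 1; total 3 cycles.
With 3 cycles on 79 points, sign = (−1)^{79−3} = +1.
Check: (26/79) = +1 by Zolotarev.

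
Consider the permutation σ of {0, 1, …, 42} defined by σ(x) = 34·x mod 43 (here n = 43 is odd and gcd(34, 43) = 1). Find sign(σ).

Trace 14: π^k(14) = [14, 3, 16, 28, 6, 32, 13] for k=0..6.
Cycle type of π: 42 + 1; total 2 cycles.
Σ(ℓ_i−1) = 43−2 = 41; sign = (−1)^41 = -1.
The Jacobi symbol (34|43) = -1 (Zolotarev) agrees.

-1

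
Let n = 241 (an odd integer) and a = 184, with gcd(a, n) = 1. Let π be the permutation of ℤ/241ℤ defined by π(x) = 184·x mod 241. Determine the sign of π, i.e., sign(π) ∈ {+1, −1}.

-1

Start at x=5: 5 → 197 → 98 → 198 → 41 → 73 → 177 → … (one orbit).
Decompose π into cycles: lengths [80, 80, 80, 1] (4 cycles, including the fixed point 0).
241 − 4 = 237 transpositions; sign(π) = (−1)^237 = -1.
(184|241)_J = -1 (Zolotarev's lemma cross-check).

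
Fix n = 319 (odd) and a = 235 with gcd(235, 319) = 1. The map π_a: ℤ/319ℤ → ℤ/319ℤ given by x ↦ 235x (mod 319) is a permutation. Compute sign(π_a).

Start at x=196: 196 → 124 → 111 → 246 → 71 → 97 → 146 → … (one orbit).
6 cycles of lengths [140, 140, 28, 5, 5, 1].
n − c = 319 − 6 = 313; sign = (−1)^313 = -1.

-1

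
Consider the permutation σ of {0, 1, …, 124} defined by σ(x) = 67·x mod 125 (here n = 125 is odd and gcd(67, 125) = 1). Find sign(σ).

-1

Start at x=88: 88 → 21 → 32 → 19 → 23 → 41 → 122 → … (one orbit).
4 cycles of lengths [100, 20, 4, 1].
n − c = 125 − 4 = 121; sign = (−1)^121 = -1.
Check: (67/125) = -1 by Zolotarev.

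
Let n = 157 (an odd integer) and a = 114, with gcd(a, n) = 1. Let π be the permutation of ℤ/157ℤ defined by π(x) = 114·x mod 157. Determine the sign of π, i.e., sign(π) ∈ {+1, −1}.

-1

Trace 116: π^k(116) = [116, 36, 22, 153, 15, 140, 103] for k=0..6.
The orbit structure of x ↦ 114x mod 157: 2 orbits of sizes [156, 1].
157 − 2 = 155 transpositions; sign(π) = (−1)^155 = -1.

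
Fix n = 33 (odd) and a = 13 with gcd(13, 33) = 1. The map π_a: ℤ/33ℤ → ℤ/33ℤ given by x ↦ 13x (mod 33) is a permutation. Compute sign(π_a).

Orbit of 19 under x↦13x: [19, 16, 10, 31, 7, 25, 28]… (length divides ord_33(13)).
π_13 has 6 disjoint cycles with lengths [10, 10, 10, 1, 1, 1] on {0,…,32}.
6 cycles on 33: each ℓ→(−1)^(ℓ−1), product (−1)^27 = -1.
The Jacobi symbol (13|33) = -1 (Zolotarev) agrees.

-1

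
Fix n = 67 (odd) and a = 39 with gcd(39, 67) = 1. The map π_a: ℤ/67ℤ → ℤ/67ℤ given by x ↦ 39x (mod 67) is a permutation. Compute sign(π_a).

Start at x=23: 23 → 26 → 9 → 16 → 21 → 15 → 49 → … (one orbit).
Decompose π into cycles: lengths [33, 33, 1] (3 cycles, including the fixed point 0).
sign(π) = (−1)^{n − #cycles} = (−1)^{67−3} = (−1)^64 = +1.
Check: (39/67) = +1 by Zolotarev.

+1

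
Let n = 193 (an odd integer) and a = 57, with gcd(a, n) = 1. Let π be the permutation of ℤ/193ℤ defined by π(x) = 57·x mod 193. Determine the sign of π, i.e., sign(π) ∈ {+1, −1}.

Trace 66: π^k(66) = [66, 95, 11, 48, 34, 8, 70] for k=0..6.
π_57 has 2 disjoint cycles with lengths [192, 1] on {0,…,192}.
193 − 2 = 191 transpositions; sign(π) = (−1)^191 = -1.

-1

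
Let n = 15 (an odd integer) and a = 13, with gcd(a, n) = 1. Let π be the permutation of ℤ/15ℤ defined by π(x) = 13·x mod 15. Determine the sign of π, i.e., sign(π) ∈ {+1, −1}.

-1

Trace 13: π^k(13) = [13, 4, 7, 1] for k=0..3.
π_13 has 6 disjoint cycles with lengths [4, 4, 4, 1, 1, 1] on {0,…,14}.
sign(π) = (−1)^{n − #cycles} = (−1)^{15−6} = (−1)^9 = -1.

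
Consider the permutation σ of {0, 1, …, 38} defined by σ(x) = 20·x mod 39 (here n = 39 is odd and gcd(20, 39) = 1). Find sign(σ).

Orbit of 25 under x↦20x: [25, 32, 16, 8, 4, 2, 1]… (length divides ord_39(20)).
Decompose π into cycles: lengths [12, 12, 12, 2, 1] (5 cycles, including the fixed point 0).
sign(π) = (−1)^{n − #cycles} = (−1)^{39−5} = (−1)^34 = +1.
Via Zolotarev, sign(π_{20}) = (20|39) = +1.

+1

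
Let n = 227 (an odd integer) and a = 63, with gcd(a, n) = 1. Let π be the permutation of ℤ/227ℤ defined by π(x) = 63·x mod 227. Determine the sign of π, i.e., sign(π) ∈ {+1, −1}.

Orbit of 120 under x↦63x: [120, 69, 34, 99, 108, 221, 76]… (length divides ord_227(63)).
Decompose π into cycles: lengths [113, 113, 1] (3 cycles, including the fixed point 0).
227 − 3 = 224 transpositions; sign(π) = (−1)^224 = +1.
Zolotarev: (63|227) = +1, matching the cycle-count sign.

+1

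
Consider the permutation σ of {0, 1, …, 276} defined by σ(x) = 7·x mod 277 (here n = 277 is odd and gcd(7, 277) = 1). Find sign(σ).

+1

Orbit of 258 under x↦7x: [258, 144, 177, 131, 86, 48, 59]… (length divides ord_277(7)).
Cycle type of π: 138×2 + 1; total 3 cycles.
With 3 cycles on 277 points, sign = (−1)^{277−3} = +1.
(7|277)_J = +1 (Zolotarev's lemma cross-check).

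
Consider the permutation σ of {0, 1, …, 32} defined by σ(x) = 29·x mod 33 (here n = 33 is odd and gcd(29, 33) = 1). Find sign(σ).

+1

Trace 32: π^k(32) = [32, 4, 17, 31, 8, 1, 29] for k=0..6.
Cycle lengths of π_29 on ℤ/33ℤ: [10, 10, 10, 2, 1]; 5 cycles in total.
5 cycles on 33: each ℓ→(−1)^(ℓ−1), product (−1)^28 = +1.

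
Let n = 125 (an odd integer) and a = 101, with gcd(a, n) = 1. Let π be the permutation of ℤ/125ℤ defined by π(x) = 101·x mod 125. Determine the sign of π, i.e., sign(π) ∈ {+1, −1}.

Start at x=101: 101 → 76 → 51 → 26 → 1 → 101 (one orbit).
Decompose π into cycles: lengths [5, 5, 5, 5, 5, 5, 5, 5, 5, 5, 5, 5, 5, 5, 5, 5, 5, 5, 5, 5, 1, 1, 1, 1, 1, 1, 1, 1, 1, 1, 1, 1, 1, 1, 1, 1, 1, 1, 1, 1, 1, 1, 1, 1, 1] (45 cycles, including the fixed point 0).
sign(π) = (−1)^{n − #cycles} = (−1)^{125−45} = (−1)^80 = +1.

+1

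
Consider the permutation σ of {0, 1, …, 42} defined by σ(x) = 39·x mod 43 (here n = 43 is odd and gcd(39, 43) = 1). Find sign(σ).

Trace 21: π^k(21) = [21, 2, 35, 32, 1, 39, 16] for k=0..6.
π_39 has 4 disjoint cycles with lengths [14, 14, 14, 1] on {0,…,42}.
43 − 4 = 39 transpositions; sign(π) = (−1)^39 = -1.

-1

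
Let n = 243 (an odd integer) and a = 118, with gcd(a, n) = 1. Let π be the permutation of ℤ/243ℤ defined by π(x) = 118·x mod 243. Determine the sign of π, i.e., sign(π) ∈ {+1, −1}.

Orbit of 82 under x↦118x: [82, 199, 154, 190, 64, 19, 55]… (length divides ord_243(118)).
Decompose π into cycles: lengths [27, 27, 27, 27, 27, 27, 9, 9, 9, 9, 9, 9, 3, 3, 3, 3, 3, 3, 1, 1, 1, 1, 1, 1, 1, 1, 1] (27 cycles, including the fixed point 0).
n − c = 243 − 27 = 216; sign = (−1)^216 = +1.
Check: (118/243) = +1 by Zolotarev.

+1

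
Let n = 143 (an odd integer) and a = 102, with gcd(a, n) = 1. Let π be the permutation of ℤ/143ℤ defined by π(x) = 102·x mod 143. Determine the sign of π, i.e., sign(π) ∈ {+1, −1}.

Orbit of 89 under x↦102x: [89, 69, 31, 16, 59, 12, 80]… (length divides ord_143(102)).
6 cycles of lengths [60, 60, 12, 5, 5, 1].
sign(π) = (−1)^{n − #cycles} = (−1)^{143−6} = (−1)^137 = -1.
The Jacobi symbol (102|143) = -1 (Zolotarev) agrees.

-1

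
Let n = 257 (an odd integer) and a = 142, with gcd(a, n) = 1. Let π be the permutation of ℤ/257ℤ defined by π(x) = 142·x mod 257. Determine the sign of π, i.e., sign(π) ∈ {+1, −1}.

-1

Start at x=140: 140 → 91 → 72 → 201 → 15 → 74 → 228 → … (one orbit).
2 cycles of lengths [256, 1].
sign(π) = (−1)^{n − #cycles} = (−1)^{257−2} = (−1)^255 = -1.
The Jacobi symbol (142|257) = -1 (Zolotarev) agrees.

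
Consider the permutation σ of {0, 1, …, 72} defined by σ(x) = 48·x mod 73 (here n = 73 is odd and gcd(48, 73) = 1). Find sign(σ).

Trace 4: π^k(4) = [4, 46, 18, 61, 8, 19, 36] for k=0..6.
π_48 has 3 disjoint cycles with lengths [36, 36, 1] on {0,…,72}.
73 − 3 = 70 transpositions; sign(π) = (−1)^70 = +1.
The Jacobi symbol (48|73) = +1 (Zolotarev) agrees.

+1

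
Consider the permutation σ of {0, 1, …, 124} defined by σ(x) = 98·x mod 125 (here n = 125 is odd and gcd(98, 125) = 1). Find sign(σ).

Start at x=81: 81 → 63 → 49 → 52 → 96 → 33 → 109 → … (one orbit).
π_98 has 4 disjoint cycles with lengths [100, 20, 4, 1] on {0,…,124}.
125 − 4 = 121 transpositions; sign(π) = (−1)^121 = -1.
The Jacobi symbol (98|125) = -1 (Zolotarev) agrees.

-1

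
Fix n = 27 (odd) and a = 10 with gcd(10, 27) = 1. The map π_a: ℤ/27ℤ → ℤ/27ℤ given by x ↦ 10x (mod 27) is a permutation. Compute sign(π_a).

+1

Orbit of 1 under x↦10x: [1, 10, 19]… (length divides ord_27(10)).
15 cycles of lengths [3, 3, 3, 3, 3, 3, 1, 1, 1, 1, 1, 1, 1, 1, 1].
sign(π) = (−1)^{n − #cycles} = (−1)^{27−15} = (−1)^12 = +1.
Check: (10/27) = +1 by Zolotarev.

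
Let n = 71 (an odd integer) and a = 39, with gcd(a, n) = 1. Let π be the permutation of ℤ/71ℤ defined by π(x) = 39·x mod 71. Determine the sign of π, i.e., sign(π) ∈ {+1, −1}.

Start at x=39: 39 → 30 → 34 → 48 → 26 → 20 → 70 → … (one orbit).
The orbit structure of x ↦ 39x mod 71: 6 orbits of sizes [14, 14, 14, 14, 14, 1].
With 6 cycles on 71 points, sign = (−1)^{71−6} = -1.
Zolotarev: (39|71) = -1, matching the cycle-count sign.

-1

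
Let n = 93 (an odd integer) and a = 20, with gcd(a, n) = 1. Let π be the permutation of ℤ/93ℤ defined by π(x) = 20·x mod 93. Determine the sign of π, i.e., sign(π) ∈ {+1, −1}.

Start at x=28: 28 → 2 → 40 → 56 → 4 → 80 → 19 → … (one orbit).
Cycle lengths of π_20 on ℤ/93ℤ: [30, 30, 15, 15, 2, 1]; 6 cycles in total.
Σ(ℓ_i−1) = 93−6 = 87; sign = (−1)^87 = -1.

-1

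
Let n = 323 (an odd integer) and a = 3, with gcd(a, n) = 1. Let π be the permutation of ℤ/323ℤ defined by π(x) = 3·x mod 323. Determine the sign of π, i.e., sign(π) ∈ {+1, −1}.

+1

Trace 40: π^k(40) = [40, 120, 37, 111, 10, 30, 90] for k=0..6.
Cycle type of π: 144×2 + 18 + 16 + 1; total 5 cycles.
sign(π) = (−1)^{n − #cycles} = (−1)^{323−5} = (−1)^318 = +1.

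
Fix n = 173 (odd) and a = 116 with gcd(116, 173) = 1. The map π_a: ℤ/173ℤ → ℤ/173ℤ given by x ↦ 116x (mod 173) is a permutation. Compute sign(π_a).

Orbit of 1 under x↦116x: [1, 116, 135, 90, 60, 40, 142]… (length divides ord_173(116)).
π_116 has 3 disjoint cycles with lengths [86, 86, 1] on {0,…,172}.
173 − 3 = 170 transpositions; sign(π) = (−1)^170 = +1.

+1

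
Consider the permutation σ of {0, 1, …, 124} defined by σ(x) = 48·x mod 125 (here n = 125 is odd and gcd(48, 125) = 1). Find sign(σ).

-1

Start at x=119: 119 → 87 → 51 → 73 → 4 → 67 → 91 → … (one orbit).
Cycle type of π: 100 + 20 + 4 + 1; total 4 cycles.
4 cycles on 125: each ℓ→(−1)^(ℓ−1), product (−1)^121 = -1.
The Jacobi symbol (48|125) = -1 (Zolotarev) agrees.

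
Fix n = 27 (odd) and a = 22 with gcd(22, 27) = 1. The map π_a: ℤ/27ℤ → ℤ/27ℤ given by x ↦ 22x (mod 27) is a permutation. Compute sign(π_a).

Orbit of 4 under x↦22x: [4, 7, 19, 13, 16, 1, 22]… (length divides ord_27(22)).
The orbit structure of x ↦ 22x mod 27: 7 orbits of sizes [9, 9, 3, 3, 1, 1, 1].
7 cycles on 27: each ℓ→(−1)^(ℓ−1), product (−1)^20 = +1.
Via Zolotarev, sign(π_{22}) = (22|27) = +1.

+1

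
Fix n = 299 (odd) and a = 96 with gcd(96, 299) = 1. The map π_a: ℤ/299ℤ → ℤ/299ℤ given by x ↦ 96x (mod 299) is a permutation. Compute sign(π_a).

Orbit of 170 under x↦96x: [170, 174, 259, 47, 27, 200, 64]… (length divides ord_299(96)).
Cycle type of π: 44×6 + 11×2 + 4×3 + 1; total 12 cycles.
n − c = 299 − 12 = 287; sign = (−1)^287 = -1.
The Jacobi symbol (96|299) = -1 (Zolotarev) agrees.

-1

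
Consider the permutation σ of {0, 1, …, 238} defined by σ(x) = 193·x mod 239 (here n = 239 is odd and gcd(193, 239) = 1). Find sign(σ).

Start at x=67: 67 → 25 → 45 → 81 → 98 → 33 → 155 → … (one orbit).
π_193 has 3 disjoint cycles with lengths [119, 119, 1] on {0,…,238}.
sign(π) = (−1)^{n − #cycles} = (−1)^{239−3} = (−1)^236 = +1.
The Jacobi symbol (193|239) = +1 (Zolotarev) agrees.

+1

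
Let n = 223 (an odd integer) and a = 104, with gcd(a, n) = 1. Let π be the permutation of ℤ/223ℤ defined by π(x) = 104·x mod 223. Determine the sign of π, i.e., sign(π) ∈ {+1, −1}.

-1

Orbit of 28 under x↦104x: [28, 13, 14, 118, 7, 59, 115]… (length divides ord_223(104)).
π_104 has 4 disjoint cycles with lengths [74, 74, 74, 1] on {0,…,222}.
With 4 cycles on 223 points, sign = (−1)^{223−4} = -1.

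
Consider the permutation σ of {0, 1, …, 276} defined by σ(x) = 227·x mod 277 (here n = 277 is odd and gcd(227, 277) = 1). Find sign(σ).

-1

Trace 214: π^k(214) = [214, 103, 113, 167, 237, 61, 274] for k=0..6.
2 cycles of lengths [276, 1].
With 2 cycles on 277 points, sign = (−1)^{277−2} = -1.
Check: (227/277) = -1 by Zolotarev.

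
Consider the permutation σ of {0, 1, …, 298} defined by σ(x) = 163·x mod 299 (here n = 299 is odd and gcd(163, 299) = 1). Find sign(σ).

Start at x=36: 36 → 187 → 282 → 219 → 116 → 71 → 211 → … (one orbit).
Decompose π into cycles: lengths [132, 132, 12, 11, 11, 1] (6 cycles, including the fixed point 0).
Σ(ℓ_i−1) = 299−6 = 293; sign = (−1)^293 = -1.

-1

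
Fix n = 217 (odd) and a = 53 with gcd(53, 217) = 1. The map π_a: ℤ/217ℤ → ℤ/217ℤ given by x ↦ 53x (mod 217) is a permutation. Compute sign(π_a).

Orbit of 53 under x↦53x: [53, 205, 15, 144, 37, 8, 207]… (length divides ord_217(53)).
Cycle lengths of π_53 on ℤ/217ℤ: [30, 30, 30, 30, 30, 30, 30, 3, 3, 1]; 10 cycles in total.
10 cycles on 217: each ℓ→(−1)^(ℓ−1), product (−1)^207 = -1.
Check: (53/217) = -1 by Zolotarev.

-1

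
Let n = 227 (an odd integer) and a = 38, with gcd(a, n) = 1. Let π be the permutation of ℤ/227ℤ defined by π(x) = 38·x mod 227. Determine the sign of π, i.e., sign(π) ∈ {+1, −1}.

Start at x=202: 202 → 185 → 220 → 188 → 107 → 207 → 148 → … (one orbit).
π_38 has 2 disjoint cycles with lengths [226, 1] on {0,…,226}.
With 2 cycles on 227 points, sign = (−1)^{227−2} = -1.
Zolotarev: (38|227) = -1, matching the cycle-count sign.

-1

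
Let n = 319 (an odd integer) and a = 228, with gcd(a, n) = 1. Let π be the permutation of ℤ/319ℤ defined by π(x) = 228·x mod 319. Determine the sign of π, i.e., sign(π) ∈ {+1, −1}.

Trace 7: π^k(7) = [7, 1, 228, 306, 226, 169, 252] for k=0..6.
Decompose π into cycles: lengths [70, 70, 70, 70, 10, 7, 7, 7, 7, 1] (10 cycles, including the fixed point 0).
sign(π) = (−1)^{n − #cycles} = (−1)^{319−10} = (−1)^309 = -1.

-1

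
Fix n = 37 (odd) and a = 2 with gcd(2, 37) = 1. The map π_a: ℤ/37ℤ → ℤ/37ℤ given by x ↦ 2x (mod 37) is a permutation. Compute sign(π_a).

-1

Start at x=3: 3 → 6 → 12 → 24 → 11 → 22 → 7 → … (one orbit).
Cycle type of π: 36 + 1; total 2 cycles.
sign(π) = (−1)^{n − #cycles} = (−1)^{37−2} = (−1)^35 = -1.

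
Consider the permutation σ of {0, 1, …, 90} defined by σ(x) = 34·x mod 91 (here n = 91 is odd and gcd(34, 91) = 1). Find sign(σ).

Trace 64: π^k(64) = [64, 83, 1, 34] for k=0..3.
π_34 has 25 disjoint cycles with lengths [4, 4, 4, 4, 4, 4, 4, 4, 4, 4, 4, 4, 4, 4, 4, 4, 4, 4, 4, 4, 4, 2, 2, 2, 1] on {0,…,90}.
Σ(ℓ_i−1) = 91−25 = 66; sign = (−1)^66 = +1.
(34|91)_J = +1 (Zolotarev's lemma cross-check).

+1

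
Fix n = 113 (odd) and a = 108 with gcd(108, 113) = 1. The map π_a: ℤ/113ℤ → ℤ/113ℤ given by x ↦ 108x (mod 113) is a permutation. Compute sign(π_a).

-1

Trace 65: π^k(65) = [65, 14, 43, 11, 58, 49, 94] for k=0..6.
Cycle type of π: 112 + 1; total 2 cycles.
Σ(ℓ_i−1) = 113−2 = 111; sign = (−1)^111 = -1.
The Jacobi symbol (108|113) = -1 (Zolotarev) agrees.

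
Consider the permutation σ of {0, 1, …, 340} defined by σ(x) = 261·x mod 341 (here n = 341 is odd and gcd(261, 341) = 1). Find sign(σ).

Trace 103: π^k(103) = [103, 285, 47, 332, 38, 29, 67] for k=0..6.
Decompose π into cycles: lengths [30, 30, 30, 30, 30, 30, 30, 30, 30, 30, 30, 10, 1] (13 cycles, including the fixed point 0).
341 − 13 = 328 transpositions; sign(π) = (−1)^328 = +1.
Zolotarev: (261|341) = +1, matching the cycle-count sign.

+1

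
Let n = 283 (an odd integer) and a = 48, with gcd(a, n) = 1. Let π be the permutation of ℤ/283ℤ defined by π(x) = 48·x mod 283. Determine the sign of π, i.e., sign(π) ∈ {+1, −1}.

Orbit of 77 under x↦48x: [77, 17, 250, 114, 95, 32, 121]… (length divides ord_283(48)).
Cycle type of π: 282 + 1; total 2 cycles.
283 − 2 = 281 transpositions; sign(π) = (−1)^281 = -1.
(48|283)_J = -1 (Zolotarev's lemma cross-check).

-1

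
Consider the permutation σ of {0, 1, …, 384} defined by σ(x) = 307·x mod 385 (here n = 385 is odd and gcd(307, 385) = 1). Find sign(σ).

-1

Trace 309: π^k(309) = [309, 153, 1, 307] for k=0..3.
Cycle type of π: 4×77 + 2×38 + 1; total 116 cycles.
385 − 116 = 269 transpositions; sign(π) = (−1)^269 = -1.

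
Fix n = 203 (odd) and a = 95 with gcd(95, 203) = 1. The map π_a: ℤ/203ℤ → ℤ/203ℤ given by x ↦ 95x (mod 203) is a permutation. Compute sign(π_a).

Orbit of 64 under x↦95x: [64, 193, 65, 85, 158, 191, 78]… (length divides ord_203(95)).
The orbit structure of x ↦ 95x mod 203: 6 orbits of sizes [84, 84, 28, 3, 3, 1].
Σ(ℓ_i−1) = 203−6 = 197; sign = (−1)^197 = -1.

-1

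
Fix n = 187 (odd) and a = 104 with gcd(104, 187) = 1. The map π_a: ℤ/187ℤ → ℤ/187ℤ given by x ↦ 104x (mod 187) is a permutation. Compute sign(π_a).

+1

Start at x=166: 166 → 60 → 69 → 70 → 174 → 144 → 16 → … (one orbit).
π_104 has 9 disjoint cycles with lengths [40, 40, 40, 40, 8, 8, 5, 5, 1] on {0,…,186}.
n − c = 187 − 9 = 178; sign = (−1)^178 = +1.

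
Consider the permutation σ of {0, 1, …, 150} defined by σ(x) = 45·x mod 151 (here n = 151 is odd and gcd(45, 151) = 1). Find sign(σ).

+1

Trace 94: π^k(94) = [94, 2, 90, 124, 144, 138, 19] for k=0..6.
Cycle type of π: 75×2 + 1; total 3 cycles.
With 3 cycles on 151 points, sign = (−1)^{151−3} = +1.
Via Zolotarev, sign(π_{45}) = (45|151) = +1.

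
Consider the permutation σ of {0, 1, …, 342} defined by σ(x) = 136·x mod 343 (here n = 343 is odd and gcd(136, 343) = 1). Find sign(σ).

Trace 199: π^k(199) = [199, 310, 314, 172, 68, 330, 290] for k=0..6.
Cycle lengths of π_136 on ℤ/343ℤ: [294, 42, 6, 1]; 4 cycles in total.
4 cycles on 343: each ℓ→(−1)^(ℓ−1), product (−1)^339 = -1.

-1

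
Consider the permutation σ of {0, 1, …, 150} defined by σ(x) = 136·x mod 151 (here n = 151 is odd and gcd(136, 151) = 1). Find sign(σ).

Orbit of 144 under x↦136x: [144, 105, 86, 69, 22, 123, 118]… (length divides ord_151(136)).
3 cycles of lengths [75, 75, 1].
3 cycles on 151: each ℓ→(−1)^(ℓ−1), product (−1)^148 = +1.
(136|151)_J = +1 (Zolotarev's lemma cross-check).

+1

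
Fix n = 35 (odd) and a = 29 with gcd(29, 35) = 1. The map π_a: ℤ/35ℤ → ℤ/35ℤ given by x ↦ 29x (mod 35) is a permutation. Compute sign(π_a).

Trace 1: π^k(1) = [1, 29] for k=0..1.
21 cycles of lengths [2, 2, 2, 2, 2, 2, 2, 2, 2, 2, 2, 2, 2, 2, 1, 1, 1, 1, 1, 1, 1].
sign(π) = (−1)^{n − #cycles} = (−1)^{35−21} = (−1)^14 = +1.
Zolotarev: (29|35) = +1, matching the cycle-count sign.

+1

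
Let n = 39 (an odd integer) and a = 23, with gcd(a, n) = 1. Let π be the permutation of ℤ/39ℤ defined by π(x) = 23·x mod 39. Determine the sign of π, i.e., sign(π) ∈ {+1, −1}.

-1

Trace 17: π^k(17) = [17, 1, 23, 22, 38, 16] for k=0..5.
Decompose π into cycles: lengths [6, 6, 6, 6, 6, 6, 2, 1] (8 cycles, including the fixed point 0).
sign(π) = (−1)^{n − #cycles} = (−1)^{39−8} = (−1)^31 = -1.
Zolotarev: (23|39) = -1, matching the cycle-count sign.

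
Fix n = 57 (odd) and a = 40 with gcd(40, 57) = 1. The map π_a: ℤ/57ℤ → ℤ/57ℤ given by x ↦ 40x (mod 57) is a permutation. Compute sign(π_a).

-1

Orbit of 34 under x↦40x: [34, 49, 22, 25, 31, 43, 10]… (length divides ord_57(40)).
Decompose π into cycles: lengths [18, 18, 18, 1, 1, 1] (6 cycles, including the fixed point 0).
6 cycles on 57: each ℓ→(−1)^(ℓ−1), product (−1)^51 = -1.
(40|57)_J = -1 (Zolotarev's lemma cross-check).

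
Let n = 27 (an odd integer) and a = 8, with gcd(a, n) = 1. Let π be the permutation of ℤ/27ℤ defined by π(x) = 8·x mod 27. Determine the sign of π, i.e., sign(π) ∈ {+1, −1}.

Start at x=10: 10 → 26 → 19 → 17 → 1 → 8 → 10 (one orbit).
The orbit structure of x ↦ 8x mod 27: 8 orbits of sizes [6, 6, 6, 2, 2, 2, 2, 1].
With 8 cycles on 27 points, sign = (−1)^{27−8} = -1.
Zolotarev: (8|27) = -1, matching the cycle-count sign.

-1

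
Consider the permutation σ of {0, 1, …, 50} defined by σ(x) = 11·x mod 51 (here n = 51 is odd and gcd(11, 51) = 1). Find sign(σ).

Orbit of 19 under x↦11x: [19, 5, 4, 44, 25, 20, 16]… (length divides ord_51(11)).
The orbit structure of x ↦ 11x mod 51: 5 orbits of sizes [16, 16, 16, 2, 1].
n − c = 51 − 5 = 46; sign = (−1)^46 = +1.

+1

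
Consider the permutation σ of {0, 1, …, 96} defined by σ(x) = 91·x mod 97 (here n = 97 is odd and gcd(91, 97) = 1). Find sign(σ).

Start at x=75: 75 → 35 → 81 → 96 → 6 → 61 → 22 → … (one orbit).
π_91 has 9 disjoint cycles with lengths [12, 12, 12, 12, 12, 12, 12, 12, 1] on {0,…,96}.
sign(π) = (−1)^{n − #cycles} = (−1)^{97−9} = (−1)^88 = +1.
Zolotarev: (91|97) = +1, matching the cycle-count sign.

+1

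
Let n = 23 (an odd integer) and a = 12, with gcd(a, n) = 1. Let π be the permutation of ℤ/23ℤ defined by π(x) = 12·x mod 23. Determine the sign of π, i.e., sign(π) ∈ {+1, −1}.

Trace 6: π^k(6) = [6, 3, 13, 18, 9, 16, 8] for k=0..6.
Cycle type of π: 11×2 + 1; total 3 cycles.
With 3 cycles on 23 points, sign = (−1)^{23−3} = +1.
Check: (12/23) = +1 by Zolotarev.

+1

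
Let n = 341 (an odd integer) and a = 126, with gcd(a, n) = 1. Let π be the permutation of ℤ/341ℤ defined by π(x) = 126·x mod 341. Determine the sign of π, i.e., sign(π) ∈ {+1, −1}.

+1

Trace 1: π^k(1) = [1, 126, 190, 70, 295] for k=0..4.
Decompose π into cycles: lengths [5, 5, 5, 5, 5, 5, 5, 5, 5, 5, 5, 5, 5, 5, 5, 5, 5, 5, 5, 5, 5, 5, 5, 5, 5, 5, 5, 5, 5, 5, 5, 5, 5, 5, 5, 5, 5, 5, 5, 5, 5, 5, 5, 5, 5, 5, 5, 5, 5, 5, 5, 5, 5, 5, 5, 5, 5, 5, 5, 5, 5, 5, 5, 5, 5, 5, 5, 5, 1] (69 cycles, including the fixed point 0).
Σ(ℓ_i−1) = 341−69 = 272; sign = (−1)^272 = +1.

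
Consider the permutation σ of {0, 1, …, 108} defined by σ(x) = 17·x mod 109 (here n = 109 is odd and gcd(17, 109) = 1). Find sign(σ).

Start at x=4: 4 → 68 → 66 → 32 → 108 → 92 → 38 → … (one orbit).
Cycle type of π: 36×3 + 1; total 4 cycles.
n − c = 109 − 4 = 105; sign = (−1)^105 = -1.

-1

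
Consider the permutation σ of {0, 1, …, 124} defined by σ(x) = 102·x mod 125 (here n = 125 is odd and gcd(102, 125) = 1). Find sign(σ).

-1

Orbit of 106 under x↦102x: [106, 62, 74, 48, 21, 17, 109]… (length divides ord_125(102)).
The orbit structure of x ↦ 102x mod 125: 4 orbits of sizes [100, 20, 4, 1].
With 4 cycles on 125 points, sign = (−1)^{125−4} = -1.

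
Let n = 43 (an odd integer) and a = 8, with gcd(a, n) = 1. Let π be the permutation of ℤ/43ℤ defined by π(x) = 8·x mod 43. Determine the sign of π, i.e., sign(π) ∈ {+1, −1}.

Trace 2: π^k(2) = [2, 16, 42, 35, 22, 4, 32] for k=0..6.
Decompose π into cycles: lengths [14, 14, 14, 1] (4 cycles, including the fixed point 0).
sign(π) = (−1)^{n − #cycles} = (−1)^{43−4} = (−1)^39 = -1.

-1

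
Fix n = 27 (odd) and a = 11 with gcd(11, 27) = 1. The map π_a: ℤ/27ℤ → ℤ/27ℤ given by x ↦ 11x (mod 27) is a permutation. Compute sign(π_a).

-1

Trace 16: π^k(16) = [16, 14, 19, 20, 4, 17, 25] for k=0..6.
Decompose π into cycles: lengths [18, 6, 2, 1] (4 cycles, including the fixed point 0).
Σ(ℓ_i−1) = 27−4 = 23; sign = (−1)^23 = -1.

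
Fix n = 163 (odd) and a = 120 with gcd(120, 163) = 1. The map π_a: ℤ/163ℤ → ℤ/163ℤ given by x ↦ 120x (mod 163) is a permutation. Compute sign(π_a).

Trace 160: π^k(160) = [160, 129, 158, 52, 46, 141, 131] for k=0..6.
Cycle type of π: 162 + 1; total 2 cycles.
Σ(ℓ_i−1) = 163−2 = 161; sign = (−1)^161 = -1.

-1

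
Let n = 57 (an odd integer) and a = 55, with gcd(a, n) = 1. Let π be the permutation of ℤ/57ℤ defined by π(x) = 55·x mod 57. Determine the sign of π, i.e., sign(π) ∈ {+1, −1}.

Trace 7: π^k(7) = [7, 43, 28, 1, 55, 4, 49] for k=0..6.
The orbit structure of x ↦ 55x mod 57: 9 orbits of sizes [9, 9, 9, 9, 9, 9, 1, 1, 1].
57 − 9 = 48 transpositions; sign(π) = (−1)^48 = +1.
Check: (55/57) = +1 by Zolotarev.

+1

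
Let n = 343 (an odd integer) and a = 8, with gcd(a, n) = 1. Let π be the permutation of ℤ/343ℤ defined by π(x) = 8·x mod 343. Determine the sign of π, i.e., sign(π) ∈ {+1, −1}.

Orbit of 267 under x↦8x: [267, 78, 281, 190, 148, 155, 211]… (length divides ord_343(8)).
The orbit structure of x ↦ 8x mod 343: 19 orbits of sizes [49, 49, 49, 49, 49, 49, 7, 7, 7, 7, 7, 7, 1, 1, 1, 1, 1, 1, 1].
19 cycles on 343: each ℓ→(−1)^(ℓ−1), product (−1)^324 = +1.
Via Zolotarev, sign(π_{8}) = (8|343) = +1.

+1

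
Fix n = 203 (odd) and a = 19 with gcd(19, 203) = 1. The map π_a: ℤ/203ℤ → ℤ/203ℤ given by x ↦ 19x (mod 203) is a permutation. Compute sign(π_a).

+1

Trace 201: π^k(201) = [201, 165, 90, 86, 10, 190, 159] for k=0..6.
Cycle type of π: 84×2 + 28 + 6 + 1; total 5 cycles.
5 cycles on 203: each ℓ→(−1)^(ℓ−1), product (−1)^198 = +1.
Via Zolotarev, sign(π_{19}) = (19|203) = +1.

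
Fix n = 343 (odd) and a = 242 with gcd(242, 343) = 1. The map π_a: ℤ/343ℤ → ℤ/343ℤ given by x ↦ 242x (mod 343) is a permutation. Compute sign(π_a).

Start at x=65: 65 → 295 → 46 → 156 → 22 → 179 → 100 → … (one orbit).
Cycle lengths of π_242 on ℤ/343ℤ: [147, 147, 21, 21, 3, 3, 1]; 7 cycles in total.
343 − 7 = 336 transpositions; sign(π) = (−1)^336 = +1.
Zolotarev: (242|343) = +1, matching the cycle-count sign.

+1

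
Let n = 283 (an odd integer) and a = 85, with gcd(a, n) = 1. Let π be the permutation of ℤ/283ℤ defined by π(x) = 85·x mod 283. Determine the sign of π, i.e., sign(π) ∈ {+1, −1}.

+1

Trace 7: π^k(7) = [7, 29, 201, 105, 152, 185, 160] for k=0..6.
Cycle lengths of π_85 on ℤ/283ℤ: [141, 141, 1]; 3 cycles in total.
n − c = 283 − 3 = 280; sign = (−1)^280 = +1.
Zolotarev: (85|283) = +1, matching the cycle-count sign.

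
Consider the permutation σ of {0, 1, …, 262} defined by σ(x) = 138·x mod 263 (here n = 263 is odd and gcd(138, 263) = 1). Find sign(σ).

+1

Trace 16: π^k(16) = [16, 104, 150, 186, 157, 100, 124] for k=0..6.
3 cycles of lengths [131, 131, 1].
Σ(ℓ_i−1) = 263−3 = 260; sign = (−1)^260 = +1.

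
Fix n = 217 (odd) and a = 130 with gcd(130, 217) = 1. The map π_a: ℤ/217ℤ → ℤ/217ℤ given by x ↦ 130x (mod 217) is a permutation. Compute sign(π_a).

-1

Start at x=130: 130 → 191 → 92 → 25 → 212 → 1 → 130 (one orbit).
Cycle type of π: 6×35 + 3×2 + 1; total 38 cycles.
n − c = 217 − 38 = 179; sign = (−1)^179 = -1.
Via Zolotarev, sign(π_{130}) = (130|217) = -1.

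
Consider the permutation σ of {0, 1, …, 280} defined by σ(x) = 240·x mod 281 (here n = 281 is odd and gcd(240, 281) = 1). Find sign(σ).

-1

Orbit of 251 under x↦240x: [251, 106, 150, 32, 93, 121, 97]… (length divides ord_281(240)).
Cycle lengths of π_240 on ℤ/281ℤ: [280, 1]; 2 cycles in total.
281 − 2 = 279 transpositions; sign(π) = (−1)^279 = -1.
The Jacobi symbol (240|281) = -1 (Zolotarev) agrees.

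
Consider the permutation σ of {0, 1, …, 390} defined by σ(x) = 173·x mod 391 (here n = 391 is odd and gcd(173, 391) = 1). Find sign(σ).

Orbit of 346 under x↦173x: [346, 35, 190, 26, 197, 64, 124]… (length divides ord_391(173)).
The orbit structure of x ↦ 173x mod 391: 6 orbits of sizes [176, 176, 16, 11, 11, 1].
sign(π) = (−1)^{n − #cycles} = (−1)^{391−6} = (−1)^385 = -1.
The Jacobi symbol (173|391) = -1 (Zolotarev) agrees.

-1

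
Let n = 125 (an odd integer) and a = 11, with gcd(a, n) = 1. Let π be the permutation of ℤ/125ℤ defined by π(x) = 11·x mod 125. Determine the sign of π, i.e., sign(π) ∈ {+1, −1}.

Start at x=101: 101 → 111 → 96 → 56 → 116 → 26 → 36 → … (one orbit).
Decompose π into cycles: lengths [25, 25, 25, 25, 5, 5, 5, 5, 1, 1, 1, 1, 1] (13 cycles, including the fixed point 0).
n − c = 125 − 13 = 112; sign = (−1)^112 = +1.
The Jacobi symbol (11|125) = +1 (Zolotarev) agrees.

+1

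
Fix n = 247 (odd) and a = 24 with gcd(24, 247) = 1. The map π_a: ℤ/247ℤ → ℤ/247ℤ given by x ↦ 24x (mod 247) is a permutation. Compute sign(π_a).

Start at x=4: 4 → 96 → 81 → 215 → 220 → 93 → 9 → … (one orbit).
Cycle lengths of π_24 on ℤ/247ℤ: [36, 36, 36, 36, 36, 36, 12, 9, 9, 1]; 10 cycles in total.
10 cycles on 247: each ℓ→(−1)^(ℓ−1), product (−1)^237 = -1.
The Jacobi symbol (24|247) = -1 (Zolotarev) agrees.

-1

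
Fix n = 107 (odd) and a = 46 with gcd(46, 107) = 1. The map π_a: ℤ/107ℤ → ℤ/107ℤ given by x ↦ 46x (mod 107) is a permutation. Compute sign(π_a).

-1

Start at x=81: 81 → 88 → 89 → 28 → 4 → 77 → 11 → … (one orbit).
Cycle type of π: 106 + 1; total 2 cycles.
sign(π) = (−1)^{n − #cycles} = (−1)^{107−2} = (−1)^105 = -1.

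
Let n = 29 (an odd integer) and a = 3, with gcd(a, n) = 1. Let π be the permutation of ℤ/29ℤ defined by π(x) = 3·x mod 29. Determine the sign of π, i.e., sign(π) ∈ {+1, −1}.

-1

Orbit of 10 under x↦3x: [10, 1, 3, 9, 27, 23, 11]… (length divides ord_29(3)).
2 cycles of lengths [28, 1].
sign(π) = (−1)^{n − #cycles} = (−1)^{29−2} = (−1)^27 = -1.
The Jacobi symbol (3|29) = -1 (Zolotarev) agrees.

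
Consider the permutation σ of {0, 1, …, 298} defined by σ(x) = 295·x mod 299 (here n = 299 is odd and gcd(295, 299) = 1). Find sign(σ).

-1

Trace 27: π^k(27) = [27, 191, 133, 66, 35, 159, 261] for k=0..6.
π_295 has 10 disjoint cycles with lengths [66, 66, 66, 66, 22, 3, 3, 3, 3, 1] on {0,…,298}.
10 cycles on 299: each ℓ→(−1)^(ℓ−1), product (−1)^289 = -1.
Zolotarev: (295|299) = -1, matching the cycle-count sign.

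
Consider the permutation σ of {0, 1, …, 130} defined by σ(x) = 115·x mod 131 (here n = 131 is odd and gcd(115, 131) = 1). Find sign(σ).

Orbit of 47 under x↦115x: [47, 34, 111, 58, 120, 45, 66]… (length divides ord_131(115)).
Decompose π into cycles: lengths [130, 1] (2 cycles, including the fixed point 0).
n − c = 131 − 2 = 129; sign = (−1)^129 = -1.
Zolotarev: (115|131) = -1, matching the cycle-count sign.

-1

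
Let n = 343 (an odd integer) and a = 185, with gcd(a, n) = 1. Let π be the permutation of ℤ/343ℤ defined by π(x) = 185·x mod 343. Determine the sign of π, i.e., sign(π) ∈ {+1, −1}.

Trace 239: π^k(239) = [239, 311, 254, 342, 158, 75, 155] for k=0..6.
π_185 has 4 disjoint cycles with lengths [294, 42, 6, 1] on {0,…,342}.
With 4 cycles on 343 points, sign = (−1)^{343−4} = -1.

-1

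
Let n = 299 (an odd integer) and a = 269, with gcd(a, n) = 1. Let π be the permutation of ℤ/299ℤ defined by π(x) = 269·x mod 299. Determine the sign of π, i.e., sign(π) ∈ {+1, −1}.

Start at x=133: 133 → 196 → 100 → 289 → 1 → 269 → 3 → … (one orbit).
Cycle lengths of π_269 on ℤ/299ℤ: [33, 33, 33, 33, 33, 33, 33, 33, 11, 11, 3, 3, 3, 3, 1]; 15 cycles in total.
With 15 cycles on 299 points, sign = (−1)^{299−15} = +1.
The Jacobi symbol (269|299) = +1 (Zolotarev) agrees.

+1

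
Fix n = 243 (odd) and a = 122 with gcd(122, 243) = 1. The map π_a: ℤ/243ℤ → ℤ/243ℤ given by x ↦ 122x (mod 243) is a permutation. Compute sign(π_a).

Orbit of 187 under x↦122x: [187, 215, 229, 236, 118, 59, 151]… (length divides ord_243(122)).
6 cycles of lengths [162, 54, 18, 6, 2, 1].
n − c = 243 − 6 = 237; sign = (−1)^237 = -1.

-1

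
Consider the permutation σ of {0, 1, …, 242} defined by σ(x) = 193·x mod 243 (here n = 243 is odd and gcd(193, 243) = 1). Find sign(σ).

+1

Trace 10: π^k(10) = [10, 229, 214, 235, 157, 169, 55] for k=0..6.
Cycle type of π: 81×2 + 27×2 + 9×2 + 3×2 + 1×3; total 11 cycles.
n − c = 243 − 11 = 232; sign = (−1)^232 = +1.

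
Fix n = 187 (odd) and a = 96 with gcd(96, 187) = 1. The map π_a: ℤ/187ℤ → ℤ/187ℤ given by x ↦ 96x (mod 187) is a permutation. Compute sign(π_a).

Orbit of 54 under x↦96x: [54, 135, 57, 49, 29, 166, 41]… (length divides ord_187(96)).
Decompose π into cycles: lengths [80, 80, 16, 10, 1] (5 cycles, including the fixed point 0).
n − c = 187 − 5 = 182; sign = (−1)^182 = +1.
The Jacobi symbol (96|187) = +1 (Zolotarev) agrees.

+1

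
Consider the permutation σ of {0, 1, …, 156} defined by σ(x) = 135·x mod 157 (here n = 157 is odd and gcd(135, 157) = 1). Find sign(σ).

Trace 12: π^k(12) = [12, 50, 156, 22, 144, 129, 145] for k=0..6.
14 cycles of lengths [12, 12, 12, 12, 12, 12, 12, 12, 12, 12, 12, 12, 12, 1].
Σ(ℓ_i−1) = 157−14 = 143; sign = (−1)^143 = -1.

-1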